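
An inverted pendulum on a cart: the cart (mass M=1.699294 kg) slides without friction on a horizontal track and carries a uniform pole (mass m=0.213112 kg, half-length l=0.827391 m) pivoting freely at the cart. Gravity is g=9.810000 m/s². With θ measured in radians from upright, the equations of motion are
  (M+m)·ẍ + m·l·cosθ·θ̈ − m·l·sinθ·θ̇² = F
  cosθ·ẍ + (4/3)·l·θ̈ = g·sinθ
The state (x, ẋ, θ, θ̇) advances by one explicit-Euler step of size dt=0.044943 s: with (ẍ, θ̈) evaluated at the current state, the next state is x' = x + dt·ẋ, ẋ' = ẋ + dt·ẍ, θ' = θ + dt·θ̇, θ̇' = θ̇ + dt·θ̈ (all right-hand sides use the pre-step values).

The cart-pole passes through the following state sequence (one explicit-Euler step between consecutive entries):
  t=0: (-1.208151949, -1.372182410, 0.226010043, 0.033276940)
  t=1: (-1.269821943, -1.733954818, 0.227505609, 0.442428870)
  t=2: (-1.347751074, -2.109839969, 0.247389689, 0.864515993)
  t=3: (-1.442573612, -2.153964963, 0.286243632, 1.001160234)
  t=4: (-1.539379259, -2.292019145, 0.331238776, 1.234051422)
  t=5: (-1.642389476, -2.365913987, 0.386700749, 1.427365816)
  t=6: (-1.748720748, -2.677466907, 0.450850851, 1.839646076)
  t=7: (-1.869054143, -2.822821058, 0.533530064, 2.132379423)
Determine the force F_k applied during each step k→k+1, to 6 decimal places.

step 0→1:
  ẍ = (ẋ'−ẋ)/dt = (-1.733954818−-1.372182410)/0.044943 = -8.049583
  θ̈ = (θ̇'−θ̇)/dt = (0.442428870−0.033276940)/0.044943 = 9.103797
  sinθ=0.224091, cosθ=0.974568
  F = (M+m)·ẍ + m·l·cosθ·θ̈ − m·l·sinθ·θ̇² = -15.394071 + 1.564421 − 0.000044 = -13.829694
step 1→2:
  ẍ = (ẋ'−ẋ)/dt = (-2.109839969−-1.733954818)/0.044943 = -8.363597
  θ̈ = (θ̇'−θ̇)/dt = (0.864515993−0.442428870)/0.044943 = 9.391610
  sinθ=0.225548, cosθ=0.974232
  F = (M+m)·ẍ + m·l·cosθ·θ̈ − m·l·sinθ·θ̇² = -15.994594 + 1.613322 − 0.007785 = -14.389056
step 2→3:
  ẍ = (ẋ'−ẋ)/dt = (-2.153964963−-2.109839969)/0.044943 = -0.981799
  θ̈ = (θ̇'−θ̇)/dt = (1.001160234−0.864515993)/0.044943 = 3.040390
  sinθ=0.244874, cosθ=0.969555
  F = (M+m)·ẍ + m·l·cosθ·θ̈ − m·l·sinθ·θ̇² = -1.877598 + 0.519781 − 0.032271 = -1.390088
step 3→4:
  ẍ = (ẋ'−ẋ)/dt = (-2.292019145−-2.153964963)/0.044943 = -3.071762
  θ̈ = (θ̇'−θ̇)/dt = (1.234051422−1.001160234)/0.044943 = 5.181924
  sinθ=0.282351, cosθ=0.959311
  F = (M+m)·ẍ + m·l·cosθ·θ̈ − m·l·sinθ·θ̇² = -5.874455 + 0.876535 − 0.049902 = -5.047822
step 4→5:
  ẍ = (ẋ'−ẋ)/dt = (-2.365913987−-2.292019145)/0.044943 = -1.644190
  θ̈ = (θ̇'−θ̇)/dt = (1.427365816−1.234051422)/0.044943 = 4.301324
  sinθ=0.325215, cosθ=0.945640
  F = (M+m)·ẍ + m·l·cosθ·θ̈ − m·l·sinθ·θ̇² = -3.144359 + 0.717211 − 0.087328 = -2.514477
step 5→6:
  ẍ = (ẋ'−ẋ)/dt = (-2.677466907−-2.365913987)/0.044943 = -6.932179
  θ̈ = (θ̇'−θ̇)/dt = (1.839646076−1.427365816)/0.044943 = 9.173403
  sinθ=0.377135, cosθ=0.926158
  F = (M+m)·ẍ + m·l·cosθ·θ̈ − m·l·sinθ·θ̇² = -13.257141 + 1.498078 − 0.135483 = -11.894546
step 6→7:
  ẍ = (ẋ'−ẋ)/dt = (-2.822821058−-2.677466907)/0.044943 = -3.234189
  θ̈ = (θ̇'−θ̇)/dt = (2.132379423−1.839646076)/0.044943 = 6.513436
  sinθ=0.435732, cosθ=0.900077
  F = (M+m)·ẍ + m·l·cosθ·θ̈ − m·l·sinθ·θ̇² = -6.185082 + 1.033733 − 0.260020 = -5.411369

F_0 = -13.829694 N
F_1 = -14.389056 N
F_2 = -1.390088 N
F_3 = -5.047822 N
F_4 = -2.514477 N
F_5 = -11.894546 N
F_6 = -5.411369 N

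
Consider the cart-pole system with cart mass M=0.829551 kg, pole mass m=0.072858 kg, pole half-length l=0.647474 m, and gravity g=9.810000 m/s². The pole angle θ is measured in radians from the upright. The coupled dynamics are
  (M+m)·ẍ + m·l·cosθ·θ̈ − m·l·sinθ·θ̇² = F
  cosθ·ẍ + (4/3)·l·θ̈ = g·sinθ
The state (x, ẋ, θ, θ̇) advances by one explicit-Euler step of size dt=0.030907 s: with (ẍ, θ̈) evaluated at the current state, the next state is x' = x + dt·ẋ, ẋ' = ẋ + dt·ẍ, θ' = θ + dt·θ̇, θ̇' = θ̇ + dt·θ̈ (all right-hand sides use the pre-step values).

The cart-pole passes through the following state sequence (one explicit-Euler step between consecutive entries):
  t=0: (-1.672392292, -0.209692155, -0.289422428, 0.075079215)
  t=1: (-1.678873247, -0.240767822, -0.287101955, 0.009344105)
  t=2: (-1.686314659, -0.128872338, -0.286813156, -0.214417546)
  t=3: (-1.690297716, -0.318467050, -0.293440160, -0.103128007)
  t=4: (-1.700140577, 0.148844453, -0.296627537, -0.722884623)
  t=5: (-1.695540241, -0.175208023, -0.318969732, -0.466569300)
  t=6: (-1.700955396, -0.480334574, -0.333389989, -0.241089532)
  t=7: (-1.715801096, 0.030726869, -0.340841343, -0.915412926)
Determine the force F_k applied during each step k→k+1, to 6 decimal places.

F_0 = -1.003417 N
F_1 = 2.939526 N
F_2 = -5.372166 N
F_3 = 12.738995 N
F_4 = -9.080205 N
F_5 = -8.578938 N
F_6 = 13.950089 N

step 0→1:
  ẍ = (ẋ'−ẋ)/dt = (-0.240767822−-0.209692155)/0.030907 = -1.005457
  θ̈ = (θ̇'−θ̇)/dt = (0.009344105−0.075079215)/0.030907 = -2.126868
  sinθ=-0.285399, cosθ=0.958409
  F = (M+m)·ẍ + m·l·cosθ·θ̈ − m·l·sinθ·θ̇² = -0.907334 + -0.096159 − -0.000076 = -1.003417
step 1→2:
  ẍ = (ẋ'−ẋ)/dt = (-0.128872338−-0.240767822)/0.030907 = 3.620393
  θ̈ = (θ̇'−θ̇)/dt = (-0.214417546−0.009344105)/0.030907 = -7.239837
  sinθ=-0.283174, cosθ=0.959069
  F = (M+m)·ẍ + m·l·cosθ·θ̈ − m·l·sinθ·θ̇² = 3.267075 + -0.327550 − -0.000001 = 2.939526
step 2→3:
  ẍ = (ẋ'−ẋ)/dt = (-0.318467050−-0.128872338)/0.030907 = -6.134362
  θ̈ = (θ̇'−θ̇)/dt = (-0.103128007−-0.214417546)/0.030907 = 3.600787
  sinθ=-0.282897, cosθ=0.959150
  F = (M+m)·ẍ + m·l·cosθ·θ̈ − m·l·sinθ·θ̇² = -5.535703 + 0.162924 − -0.000614 = -5.372166
step 3→4:
  ẍ = (ẋ'−ẋ)/dt = (0.148844453−-0.318467050)/0.030907 = 15.119924
  θ̈ = (θ̇'−θ̇)/dt = (-0.722884623−-0.103128007)/0.030907 = -20.052306
  sinθ=-0.289247, cosθ=0.957254
  F = (M+m)·ẍ + m·l·cosθ·θ̈ − m·l·sinθ·θ̇² = 13.644356 + -0.905506 − -0.000145 = 12.738995
step 4→5:
  ẍ = (ẋ'−ẋ)/dt = (-0.175208023−0.148844453)/0.030907 = -10.484760
  θ̈ = (θ̇'−θ̇)/dt = (-0.466569300−-0.722884623)/0.030907 = 8.293116
  sinθ=-0.292297, cosθ=0.956328
  F = (M+m)·ẍ + m·l·cosθ·θ̈ − m·l·sinθ·θ̇² = -9.461542 + 0.374131 − -0.007205 = -9.080205
step 5→6:
  ẍ = (ẋ'−ẋ)/dt = (-0.480334574−-0.175208023)/0.030907 = -9.872409
  θ̈ = (θ̇'−θ̇)/dt = (-0.241089532−-0.466569300)/0.030907 = 7.295427
  sinθ=-0.313588, cosθ=0.949559
  F = (M+m)·ẍ + m·l·cosθ·θ̈ − m·l·sinθ·θ̇² = -8.908951 + 0.326793 − -0.003220 = -8.578938
step 6→7:
  ẍ = (ẋ'−ẋ)/dt = (0.030726869−-0.480334574)/0.030907 = 16.535459
  θ̈ = (θ̇'−θ̇)/dt = (-0.915412926−-0.241089532)/0.030907 = -21.817821
  sinθ=-0.327248, cosθ=0.944938
  F = (M+m)·ẍ + m·l·cosθ·θ̈ − m·l·sinθ·θ̇² = 14.921747 + -0.972556 − -0.000897 = 13.950089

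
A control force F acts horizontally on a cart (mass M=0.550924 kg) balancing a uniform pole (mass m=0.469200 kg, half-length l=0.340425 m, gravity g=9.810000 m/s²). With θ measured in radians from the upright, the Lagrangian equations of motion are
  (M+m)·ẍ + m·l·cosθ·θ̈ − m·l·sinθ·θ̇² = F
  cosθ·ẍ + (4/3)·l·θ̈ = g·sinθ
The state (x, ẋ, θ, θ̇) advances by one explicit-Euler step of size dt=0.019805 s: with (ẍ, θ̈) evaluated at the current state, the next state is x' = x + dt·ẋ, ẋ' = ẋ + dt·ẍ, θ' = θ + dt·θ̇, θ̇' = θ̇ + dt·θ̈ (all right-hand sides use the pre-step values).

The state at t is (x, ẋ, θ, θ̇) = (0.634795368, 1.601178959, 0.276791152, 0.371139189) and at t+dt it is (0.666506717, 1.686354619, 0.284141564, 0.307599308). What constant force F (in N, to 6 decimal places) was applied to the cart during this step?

F = 3.888306 N

ẍ = (ẋ'−ẋ)/dt = (1.686354619−1.601178959)/0.019805 = 4.300715
θ̈ = (θ̇'−θ̇)/dt = (0.307599308−0.371139189)/0.019805 = -3.208275
sinθ=0.273270, cosθ=0.961937
F = (M+m)·ẍ + m·l·cosθ·θ̈ − m·l·sinθ·θ̇² = 4.387263 + -0.492944 − 0.006012 = 3.888306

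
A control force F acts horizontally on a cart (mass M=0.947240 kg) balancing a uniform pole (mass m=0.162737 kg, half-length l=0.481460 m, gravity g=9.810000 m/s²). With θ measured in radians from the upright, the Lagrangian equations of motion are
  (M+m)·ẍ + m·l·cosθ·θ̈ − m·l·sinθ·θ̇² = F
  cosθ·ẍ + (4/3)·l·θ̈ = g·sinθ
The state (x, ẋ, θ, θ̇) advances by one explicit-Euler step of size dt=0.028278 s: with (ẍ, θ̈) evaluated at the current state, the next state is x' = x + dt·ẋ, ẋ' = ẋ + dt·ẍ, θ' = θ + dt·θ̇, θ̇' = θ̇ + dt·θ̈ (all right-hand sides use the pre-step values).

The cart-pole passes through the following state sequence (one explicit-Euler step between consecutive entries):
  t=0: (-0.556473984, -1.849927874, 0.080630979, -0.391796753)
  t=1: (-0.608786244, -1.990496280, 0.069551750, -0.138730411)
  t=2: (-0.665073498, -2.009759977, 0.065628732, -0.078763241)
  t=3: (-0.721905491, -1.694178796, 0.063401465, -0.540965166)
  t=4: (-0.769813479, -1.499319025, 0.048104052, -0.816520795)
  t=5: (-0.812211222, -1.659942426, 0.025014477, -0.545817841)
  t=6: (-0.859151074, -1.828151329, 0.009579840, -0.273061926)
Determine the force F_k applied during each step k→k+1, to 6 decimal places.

F_0 = -4.819698 N
F_1 = -0.590497 N
F_2 = 11.109370 N
F_3 = 6.885282 N
F_4 = -5.558169 N
F_5 = -5.847670 N

step 0→1:
  ẍ = (ẋ'−ẋ)/dt = (-1.990496280−-1.849927874)/0.028278 = -4.970946
  θ̈ = (θ̇'−θ̇)/dt = (-0.138730411−-0.391796753)/0.028278 = 8.949231
  sinθ=0.080544, cosθ=0.996751
  F = (M+m)·ẍ + m·l·cosθ·θ̈ − m·l·sinθ·θ̇² = -5.517636 + 0.698906 − 0.000969 = -4.819698
step 1→2:
  ẍ = (ẋ'−ẋ)/dt = (-2.009759977−-1.990496280)/0.028278 = -0.681226
  θ̈ = (θ̇'−θ̇)/dt = (-0.078763241−-0.138730411)/0.028278 = 2.120630
  sinθ=0.069496, cosθ=0.997582
  F = (M+m)·ẍ + m·l·cosθ·θ̈ − m·l·sinθ·θ̇² = -0.756145 + 0.165753 − 0.000105 = -0.590497
step 2→3:
  ẍ = (ẋ'−ẋ)/dt = (-1.694178796−-2.009759977)/0.028278 = 11.159954
  θ̈ = (θ̇'−θ̇)/dt = (-0.540965166−-0.078763241)/0.028278 = -16.344930
  sinθ=0.065582, cosθ=0.997847
  F = (M+m)·ẍ + m·l·cosθ·θ̈ − m·l·sinθ·θ̇² = 12.387292 + -1.277890 − 0.000032 = 11.109370
step 3→4:
  ẍ = (ẋ'−ẋ)/dt = (-1.499319025−-1.694178796)/0.028278 = 6.890861
  θ̈ = (θ̇'−θ̇)/dt = (-0.816520795−-0.540965166)/0.028278 = -9.744523
  sinθ=0.063359, cosθ=0.997991
  F = (M+m)·ẍ + m·l·cosθ·θ̈ − m·l·sinθ·θ̇² = 7.648697 + -0.761963 − 0.001453 = 6.885282
step 4→5:
  ẍ = (ẋ'−ẋ)/dt = (-1.659942426−-1.499319025)/0.028278 = -5.680154
  θ̈ = (θ̇'−θ̇)/dt = (-0.545817841−-0.816520795)/0.028278 = 9.572917
  sinθ=0.048086, cosθ=0.998843
  F = (M+m)·ẍ + m·l·cosθ·θ̈ − m·l·sinθ·θ̇² = -6.304841 + 0.749183 − 0.002512 = -5.558169
step 5→6:
  ẍ = (ẋ'−ẋ)/dt = (-1.828151329−-1.659942426)/0.028278 = -5.948402
  θ̈ = (θ̇'−θ̇)/dt = (-0.273061926−-0.545817841)/0.028278 = 9.645516
  sinθ=0.025012, cosθ=0.999687
  F = (M+m)·ẍ + m·l·cosθ·θ̈ − m·l·sinθ·θ̇² = -6.602589 + 0.755503 − 0.000584 = -5.847670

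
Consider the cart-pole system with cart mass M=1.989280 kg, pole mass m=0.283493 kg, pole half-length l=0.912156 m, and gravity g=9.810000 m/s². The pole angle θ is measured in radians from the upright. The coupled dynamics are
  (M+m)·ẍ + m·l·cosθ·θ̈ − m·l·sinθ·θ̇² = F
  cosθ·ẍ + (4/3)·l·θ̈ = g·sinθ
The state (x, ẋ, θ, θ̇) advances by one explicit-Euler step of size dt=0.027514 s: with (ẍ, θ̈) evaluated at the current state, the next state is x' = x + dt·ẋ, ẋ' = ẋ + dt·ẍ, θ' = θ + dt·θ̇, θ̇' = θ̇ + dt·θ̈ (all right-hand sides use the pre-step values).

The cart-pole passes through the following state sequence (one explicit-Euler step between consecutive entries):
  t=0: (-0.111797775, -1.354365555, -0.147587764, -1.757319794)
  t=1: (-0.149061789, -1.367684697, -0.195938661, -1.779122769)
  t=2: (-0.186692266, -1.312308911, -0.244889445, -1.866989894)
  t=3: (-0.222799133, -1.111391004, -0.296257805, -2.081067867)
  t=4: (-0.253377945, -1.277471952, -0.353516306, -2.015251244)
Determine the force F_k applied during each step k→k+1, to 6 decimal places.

step 0→1:
  ẍ = (ẋ'−ẋ)/dt = (-1.367684697−-1.354365555)/0.027514 = -0.484086
  θ̈ = (θ̇'−θ̇)/dt = (-1.779122769−-1.757319794)/0.027514 = -0.792432
  sinθ=-0.147053, cosθ=0.989129
  F = (M+m)·ẍ + m·l·cosθ·θ̈ − m·l·sinθ·θ̇² = -1.100218 + -0.202687 − -0.117432 = -1.185473
step 1→2:
  ẍ = (ẋ'−ẋ)/dt = (-1.312308911−-1.367684697)/0.027514 = 2.012640
  θ̈ = (θ̇'−θ̇)/dt = (-1.866989894−-1.779122769)/0.027514 = -3.193542
  sinθ=-0.194687, cosθ=0.980865
  F = (M+m)·ẍ + m·l·cosθ·θ̈ − m·l·sinθ·θ̇² = 4.574275 + -0.810016 − -0.159353 = 3.923612
step 2→3:
  ẍ = (ẋ'−ẋ)/dt = (-1.111391004−-1.312308911)/0.027514 = 7.302388
  θ̈ = (θ̇'−θ̇)/dt = (-2.081067867−-1.866989894)/0.027514 = -7.780692
  sinθ=-0.242449, cosθ=0.970164
  F = (M+m)·ẍ + m·l·cosθ·θ̈ − m·l·sinθ·θ̇² = 16.596671 + -1.951978 − -0.218532 = 14.863225
step 3→4:
  ẍ = (ẋ'−ẋ)/dt = (-1.277471952−-1.111391004)/0.027514 = -6.036234
  θ̈ = (θ̇'−θ̇)/dt = (-2.015251244−-2.081067867)/0.027514 = 2.392114
  sinθ=-0.291943, cosθ=0.956436
  F = (M+m)·ẍ + m·l·cosθ·θ̈ − m·l·sinθ·θ̇² = -13.718990 + 0.591629 − -0.326951 = -12.800411

F_0 = -1.185473 N
F_1 = 3.923612 N
F_2 = 14.863225 N
F_3 = -12.800411 N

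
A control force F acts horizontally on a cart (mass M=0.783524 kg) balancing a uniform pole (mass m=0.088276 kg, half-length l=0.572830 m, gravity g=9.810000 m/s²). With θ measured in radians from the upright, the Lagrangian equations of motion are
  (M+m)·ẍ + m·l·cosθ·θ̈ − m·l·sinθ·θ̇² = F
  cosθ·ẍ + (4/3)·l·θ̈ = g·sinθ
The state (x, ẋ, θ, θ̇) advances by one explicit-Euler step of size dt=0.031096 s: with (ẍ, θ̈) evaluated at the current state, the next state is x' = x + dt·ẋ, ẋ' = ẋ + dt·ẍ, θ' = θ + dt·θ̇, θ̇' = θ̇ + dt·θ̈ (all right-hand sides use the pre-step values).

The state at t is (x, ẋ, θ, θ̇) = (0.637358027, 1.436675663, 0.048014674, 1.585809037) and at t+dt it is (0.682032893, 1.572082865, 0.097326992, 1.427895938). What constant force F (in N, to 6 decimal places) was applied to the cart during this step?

F = 3.533644 N

ẍ = (ẋ'−ẋ)/dt = (1.572082865−1.436675663)/0.031096 = 4.354489
θ̈ = (θ̇'−θ̇)/dt = (1.427895938−1.585809037)/0.031096 = -5.078245
sinθ=0.047996, cosθ=0.998848
F = (M+m)·ẍ + m·l·cosθ·θ̈ − m·l·sinθ·θ̇² = 3.796244 + -0.256496 − 0.006103 = 3.533644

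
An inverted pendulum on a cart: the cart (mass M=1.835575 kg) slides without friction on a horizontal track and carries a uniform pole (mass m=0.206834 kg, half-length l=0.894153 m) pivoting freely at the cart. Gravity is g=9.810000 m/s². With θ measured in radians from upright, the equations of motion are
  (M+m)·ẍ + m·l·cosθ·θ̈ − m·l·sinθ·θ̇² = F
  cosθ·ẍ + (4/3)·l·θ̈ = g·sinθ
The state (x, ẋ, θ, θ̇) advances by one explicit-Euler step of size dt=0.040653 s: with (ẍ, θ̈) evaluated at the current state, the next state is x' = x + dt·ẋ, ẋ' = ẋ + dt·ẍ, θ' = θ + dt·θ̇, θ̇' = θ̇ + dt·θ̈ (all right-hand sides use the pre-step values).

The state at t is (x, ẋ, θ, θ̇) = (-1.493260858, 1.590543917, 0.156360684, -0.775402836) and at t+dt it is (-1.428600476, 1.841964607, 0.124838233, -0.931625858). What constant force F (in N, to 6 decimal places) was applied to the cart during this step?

ẍ = (ẋ'−ẋ)/dt = (1.841964607−1.590543917)/0.040653 = 6.184554
θ̈ = (θ̇'−θ̇)/dt = (-0.931625858−-0.775402836)/0.040653 = -3.842841
sinθ=0.155724, cosθ=0.987801
F = (M+m)·ẍ + m·l·cosθ·θ̈ − m·l·sinθ·θ̇² = 12.631390 + -0.702030 − 0.017316 = 11.912044

F = 11.912044 N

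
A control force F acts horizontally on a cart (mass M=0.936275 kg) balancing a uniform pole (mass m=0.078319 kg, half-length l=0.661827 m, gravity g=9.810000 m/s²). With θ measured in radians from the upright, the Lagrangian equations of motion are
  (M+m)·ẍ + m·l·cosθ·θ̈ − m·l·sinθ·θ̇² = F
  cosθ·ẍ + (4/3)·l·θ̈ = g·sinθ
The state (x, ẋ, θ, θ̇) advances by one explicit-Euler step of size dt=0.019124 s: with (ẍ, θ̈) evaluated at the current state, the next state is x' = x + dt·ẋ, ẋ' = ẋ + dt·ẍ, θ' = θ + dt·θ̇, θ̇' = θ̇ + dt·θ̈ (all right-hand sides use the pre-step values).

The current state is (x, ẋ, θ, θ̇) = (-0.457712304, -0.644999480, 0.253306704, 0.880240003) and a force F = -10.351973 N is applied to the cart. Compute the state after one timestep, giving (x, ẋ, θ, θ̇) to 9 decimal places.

sinθ=0.250606507, cosθ=0.968089034
temp = (F + m·l·θ̇²·sinθ)/(M+m) = (-10.351973 + 0.010064823)/1.014594 = -10.193149355
θ̈ = (g·sinθ − cosθ·temp)/(l·(4/3 − m·cos²θ/(M+m))) = 14.769912492
ẍ = temp − m·l·θ̈·cosθ/(M+m) = -10.923636449
Euler: x'=-0.457712304+0.019124·-0.644999480=-0.470047274, ẋ'=-0.644999480+0.019124·-10.923636449=-0.853903103
       θ'=0.253306704+0.019124·0.880240003=0.270140414, θ̇'=0.880240003+0.019124·14.769912492=1.162699809

(-0.470047274, -0.853903103, 0.270140414, 1.162699809)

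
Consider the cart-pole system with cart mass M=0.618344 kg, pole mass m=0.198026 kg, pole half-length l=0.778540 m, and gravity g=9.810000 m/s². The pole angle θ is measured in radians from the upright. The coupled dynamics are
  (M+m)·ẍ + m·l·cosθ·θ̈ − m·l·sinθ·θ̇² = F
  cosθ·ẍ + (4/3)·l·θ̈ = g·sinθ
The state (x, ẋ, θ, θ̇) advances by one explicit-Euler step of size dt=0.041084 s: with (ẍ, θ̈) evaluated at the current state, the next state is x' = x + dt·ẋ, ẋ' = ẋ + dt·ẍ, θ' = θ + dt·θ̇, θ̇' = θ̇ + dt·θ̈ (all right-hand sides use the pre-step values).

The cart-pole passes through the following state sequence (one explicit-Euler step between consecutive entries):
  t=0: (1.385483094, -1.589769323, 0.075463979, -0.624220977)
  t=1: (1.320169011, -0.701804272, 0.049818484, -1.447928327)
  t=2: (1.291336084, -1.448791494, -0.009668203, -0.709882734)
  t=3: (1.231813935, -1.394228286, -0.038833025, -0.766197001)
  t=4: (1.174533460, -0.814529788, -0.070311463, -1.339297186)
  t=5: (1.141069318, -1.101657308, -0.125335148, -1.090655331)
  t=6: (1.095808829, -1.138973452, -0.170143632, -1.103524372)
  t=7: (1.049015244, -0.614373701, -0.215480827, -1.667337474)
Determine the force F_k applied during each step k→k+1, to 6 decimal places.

step 0→1:
  ẍ = (ẋ'−ẋ)/dt = (-0.701804272−-1.589769323)/0.041084 = 21.613403
  θ̈ = (θ̇'−θ̇)/dt = (-1.447928327−-0.624220977)/0.041084 = -20.049346
  sinθ=0.075392, cosθ=0.997154
  F = (M+m)·ẍ + m·l·cosθ·θ̈ − m·l·sinθ·θ̇² = 17.644534 + -3.082234 − 0.004529 = 14.557771
step 1→2:
  ẍ = (ẋ'−ẋ)/dt = (-1.448791494−-0.701804272)/0.041084 = -18.181950
  θ̈ = (θ̇'−θ̇)/dt = (-0.709882734−-1.447928327)/0.041084 = 17.964307
  sinθ=0.049798, cosθ=0.998759
  F = (M+m)·ẍ + m·l·cosθ·θ̈ − m·l·sinθ·θ̇² = -14.843198 + 2.766142 − 0.016096 = -12.093152
step 2→3:
  ẍ = (ẋ'−ẋ)/dt = (-1.394228286−-1.448791494)/0.041084 = 1.328089
  θ̈ = (θ̇'−θ̇)/dt = (-0.766197001−-0.709882734)/0.041084 = -1.370710
  sinθ=-0.009668, cosθ=0.999953
  F = (M+m)·ẍ + m·l·cosθ·θ̈ − m·l·sinθ·θ̇² = 1.084212 + -0.211314 − -0.000751 = 0.873649
step 3→4:
  ẍ = (ẋ'−ẋ)/dt = (-0.814529788−-1.394228286)/0.041084 = 14.110079
  θ̈ = (θ̇'−θ̇)/dt = (-1.339297186−-0.766197001)/0.041084 = -13.949474
  sinθ=-0.038823, cosθ=0.999246
  F = (M+m)·ẍ + m·l·cosθ·θ̈ − m·l·sinθ·θ̇² = 11.519045 + -2.148985 − -0.003514 = 9.373574
step 4→5:
  ẍ = (ẋ'−ẋ)/dt = (-1.101657308−-0.814529788)/0.041084 = -6.988792
  θ̈ = (θ̇'−θ̇)/dt = (-1.090655331−-1.339297186)/0.041084 = 6.052036
  sinθ=-0.070254, cosθ=0.997529
  F = (M+m)·ẍ + m·l·cosθ·θ̈ − m·l·sinθ·θ̇² = -5.705440 + 0.930744 − -0.019428 = -4.755268
step 5→6:
  ẍ = (ẋ'−ẋ)/dt = (-1.138973452−-1.101657308)/0.041084 = -0.908289
  θ̈ = (θ̇'−θ̇)/dt = (-1.103524372−-1.090655331)/0.041084 = -0.313237
  sinθ=-0.125007, cosθ=0.992156
  F = (M+m)·ẍ + m·l·cosθ·θ̈ − m·l·sinθ·θ̇² = -0.741500 + -0.047913 − -0.022925 = -0.766488
step 6→7:
  ẍ = (ẋ'−ẋ)/dt = (-0.614373701−-1.138973452)/0.041084 = 12.768955
  θ̈ = (θ̇'−θ̇)/dt = (-1.667337474−-1.103524372)/0.041084 = -13.723423
  sinθ=-0.169324, cosθ=0.985560
  F = (M+m)·ẍ + m·l·cosθ·θ̈ − m·l·sinθ·θ̇² = 10.424192 + -2.085205 − -0.031790 = 8.370776

F_0 = 14.557771 N
F_1 = -12.093152 N
F_2 = 0.873649 N
F_3 = 9.373574 N
F_4 = -4.755268 N
F_5 = -0.766488 N
F_6 = 8.370776 N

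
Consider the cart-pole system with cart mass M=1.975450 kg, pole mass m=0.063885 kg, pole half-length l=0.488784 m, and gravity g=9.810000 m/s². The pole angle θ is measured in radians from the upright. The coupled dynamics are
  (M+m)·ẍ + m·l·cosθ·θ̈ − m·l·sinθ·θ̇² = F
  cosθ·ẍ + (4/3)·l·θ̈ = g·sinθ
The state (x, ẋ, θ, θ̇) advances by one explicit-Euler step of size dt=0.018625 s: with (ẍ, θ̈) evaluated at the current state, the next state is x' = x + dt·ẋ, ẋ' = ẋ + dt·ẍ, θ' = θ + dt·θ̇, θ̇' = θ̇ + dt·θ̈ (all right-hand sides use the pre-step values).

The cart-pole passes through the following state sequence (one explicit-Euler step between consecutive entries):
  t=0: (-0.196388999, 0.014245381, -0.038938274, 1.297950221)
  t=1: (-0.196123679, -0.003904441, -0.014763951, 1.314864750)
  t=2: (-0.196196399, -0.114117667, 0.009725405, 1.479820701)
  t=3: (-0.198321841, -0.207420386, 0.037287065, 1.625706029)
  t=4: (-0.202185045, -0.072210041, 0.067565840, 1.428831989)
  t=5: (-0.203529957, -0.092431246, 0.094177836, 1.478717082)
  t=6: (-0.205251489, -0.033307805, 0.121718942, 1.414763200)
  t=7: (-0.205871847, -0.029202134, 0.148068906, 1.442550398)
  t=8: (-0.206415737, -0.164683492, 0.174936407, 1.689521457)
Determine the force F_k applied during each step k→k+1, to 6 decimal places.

step 0→1:
  ẍ = (ẋ'−ẋ)/dt = (-0.003904441−0.014245381)/0.018625 = -0.974487
  θ̈ = (θ̇'−θ̇)/dt = (1.314864750−1.297950221)/0.018625 = 0.908163
  sinθ=-0.038928, cosθ=0.999242
  F = (M+m)·ẍ + m·l·cosθ·θ̈ − m·l·sinθ·θ̇² = -1.987306 + 0.028337 − -0.002048 = -1.956921
step 1→2:
  ẍ = (ẋ'−ẋ)/dt = (-0.114117667−-0.003904441)/0.018625 = -5.917489
  θ̈ = (θ̇'−θ̇)/dt = (1.479820701−1.314864750)/0.018625 = 8.856695
  sinθ=-0.014763, cosθ=0.999891
  F = (M+m)·ẍ + m·l·cosθ·θ̈ − m·l·sinθ·θ̇² = -12.067742 + 0.276529 − -0.000797 = -11.790416
step 2→3:
  ẍ = (ẋ'−ẋ)/dt = (-0.207420386−-0.114117667)/0.018625 = -5.009542
  θ̈ = (θ̇'−θ̇)/dt = (1.625706029−1.479820701)/0.018625 = 7.832769
  sinθ=0.009725, cosθ=0.999953
  F = (M+m)·ẍ + m·l·cosθ·θ̈ − m·l·sinθ·θ̇² = -10.216134 + 0.244574 − 0.000665 = -9.972225
step 3→4:
  ẍ = (ẋ'−ẋ)/dt = (-0.072210041−-0.207420386)/0.018625 = 7.259616
  θ̈ = (θ̇'−θ̇)/dt = (1.428831989−1.625706029)/0.018625 = -10.570418
  sinθ=0.037278, cosθ=0.999305
  F = (M+m)·ẍ + m·l·cosθ·θ̈ − m·l·sinθ·θ̇² = 14.804789 + -0.329842 − 0.003077 = 14.471870
step 4→5:
  ẍ = (ẋ'−ẋ)/dt = (-0.092431246−-0.072210041)/0.018625 = -1.085702
  θ̈ = (θ̇'−θ̇)/dt = (1.478717082−1.428831989)/0.018625 = 2.678394
  sinθ=0.067514, cosθ=0.997718
  F = (M+m)·ẍ + m·l·cosθ·θ̈ − m·l·sinθ·θ̇² = -2.214111 + 0.083445 − 0.004304 = -2.134970
step 5→6:
  ẍ = (ẋ'−ẋ)/dt = (-0.033307805−-0.092431246)/0.018625 = 3.174413
  θ̈ = (θ̇'−θ̇)/dt = (1.414763200−1.478717082)/0.018625 = -3.433766
  sinθ=0.094039, cosθ=0.995569
  F = (M+m)·ẍ + m·l·cosθ·θ̈ − m·l·sinθ·θ̇² = 6.473691 + -0.106747 − 0.006421 = 6.360523
step 6→7:
  ẍ = (ẋ'−ẋ)/dt = (-0.029202134−-0.033307805)/0.018625 = 0.220439
  θ̈ = (θ̇'−θ̇)/dt = (1.442550398−1.414763200)/0.018625 = 1.491930
  sinθ=0.121419, cosθ=0.992601
  F = (M+m)·ẍ + m·l·cosθ·θ̈ − m·l·sinθ·θ̇² = 0.449548 + 0.046242 − 0.007589 = 0.488202
step 7→8:
  ẍ = (ẋ'−ẋ)/dt = (-0.164683492−-0.029202134)/0.018625 = -7.274167
  θ̈ = (θ̇'−θ̇)/dt = (1.689521457−1.442550398)/0.018625 = 13.260191
  sinθ=0.147528, cosθ=0.989058
  F = (M+m)·ẍ + m·l·cosθ·θ̈ − m·l·sinθ·θ̇² = -14.834463 + 0.409532 − 0.009586 = -14.434518

F_0 = -1.956921 N
F_1 = -11.790416 N
F_2 = -9.972225 N
F_3 = 14.471870 N
F_4 = -2.134970 N
F_5 = 6.360523 N
F_6 = 0.488202 N
F_7 = -14.434518 N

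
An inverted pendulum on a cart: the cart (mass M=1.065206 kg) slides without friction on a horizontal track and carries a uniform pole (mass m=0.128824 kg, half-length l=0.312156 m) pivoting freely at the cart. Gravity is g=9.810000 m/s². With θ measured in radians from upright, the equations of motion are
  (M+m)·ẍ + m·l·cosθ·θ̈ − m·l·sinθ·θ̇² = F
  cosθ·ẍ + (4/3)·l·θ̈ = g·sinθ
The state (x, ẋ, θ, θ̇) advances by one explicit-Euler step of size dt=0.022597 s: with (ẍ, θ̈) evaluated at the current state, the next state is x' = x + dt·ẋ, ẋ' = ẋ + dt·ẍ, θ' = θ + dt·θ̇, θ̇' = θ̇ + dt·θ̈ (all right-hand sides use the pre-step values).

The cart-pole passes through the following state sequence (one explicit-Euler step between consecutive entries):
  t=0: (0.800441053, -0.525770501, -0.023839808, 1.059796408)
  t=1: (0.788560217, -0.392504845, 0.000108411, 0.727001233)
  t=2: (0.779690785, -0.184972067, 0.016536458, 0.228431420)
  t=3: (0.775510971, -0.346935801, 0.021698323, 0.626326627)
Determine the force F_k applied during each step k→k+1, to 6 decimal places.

step 0→1:
  ẍ = (ẋ'−ẋ)/dt = (-0.392504845−-0.525770501)/0.022597 = 5.897493
  θ̈ = (θ̇'−θ̇)/dt = (0.727001233−1.059796408)/0.022597 = -14.727405
  sinθ=-0.023838, cosθ=0.999716
  F = (M+m)·ẍ + m·l·cosθ·θ̈ − m·l·sinθ·θ̇² = 7.041784 + -0.592068 − -0.001077 = 6.450793
step 1→2:
  ẍ = (ẋ'−ẋ)/dt = (-0.184972067−-0.392504845)/0.022597 = 9.184085
  θ̈ = (θ̇'−θ̇)/dt = (0.228431420−0.727001233)/0.022597 = -22.063540
  sinθ=0.000108, cosθ=1.000000
  F = (M+m)·ẍ + m·l·cosθ·θ̈ − m·l·sinθ·θ̇² = 10.966074 + -0.887245 − 0.000002 = 10.078826
step 2→3:
  ẍ = (ẋ'−ẋ)/dt = (-0.346935801−-0.184972067)/0.022597 = -7.167488
  θ̈ = (θ̇'−θ̇)/dt = (0.626326627−0.228431420)/0.022597 = 17.608320
  sinθ=0.016536, cosθ=0.999863
  F = (M+m)·ẍ + m·l·cosθ·θ̈ − m·l·sinθ·θ̇² = -8.558196 + 0.707990 − 0.000035 = -7.850241

F_0 = 6.450793 N
F_1 = 10.078826 N
F_2 = -7.850241 N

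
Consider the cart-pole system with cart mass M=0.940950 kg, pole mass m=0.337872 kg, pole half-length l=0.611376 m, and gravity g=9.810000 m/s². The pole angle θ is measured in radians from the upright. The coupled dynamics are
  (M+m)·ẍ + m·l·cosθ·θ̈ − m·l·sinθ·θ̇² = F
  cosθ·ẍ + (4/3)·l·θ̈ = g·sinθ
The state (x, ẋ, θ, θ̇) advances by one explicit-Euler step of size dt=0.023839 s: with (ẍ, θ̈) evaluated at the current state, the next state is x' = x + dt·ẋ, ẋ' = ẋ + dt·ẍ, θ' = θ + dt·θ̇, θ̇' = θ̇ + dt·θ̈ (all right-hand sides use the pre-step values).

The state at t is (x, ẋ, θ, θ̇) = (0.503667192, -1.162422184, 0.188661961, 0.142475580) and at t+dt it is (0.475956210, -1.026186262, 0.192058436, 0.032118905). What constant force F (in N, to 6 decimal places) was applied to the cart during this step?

F = 6.368187 N

ẍ = (ẋ'−ẋ)/dt = (-1.026186262−-1.162422184)/0.023839 = 5.714834
θ̈ = (θ̇'−θ̇)/dt = (0.032118905−0.142475580)/0.023839 = -4.629249
sinθ=0.187545, cosθ=0.982256
F = (M+m)·ẍ + m·l·cosθ·θ̈ − m·l·sinθ·θ̇² = 7.308255 + -0.939282 − 0.000786 = 6.368187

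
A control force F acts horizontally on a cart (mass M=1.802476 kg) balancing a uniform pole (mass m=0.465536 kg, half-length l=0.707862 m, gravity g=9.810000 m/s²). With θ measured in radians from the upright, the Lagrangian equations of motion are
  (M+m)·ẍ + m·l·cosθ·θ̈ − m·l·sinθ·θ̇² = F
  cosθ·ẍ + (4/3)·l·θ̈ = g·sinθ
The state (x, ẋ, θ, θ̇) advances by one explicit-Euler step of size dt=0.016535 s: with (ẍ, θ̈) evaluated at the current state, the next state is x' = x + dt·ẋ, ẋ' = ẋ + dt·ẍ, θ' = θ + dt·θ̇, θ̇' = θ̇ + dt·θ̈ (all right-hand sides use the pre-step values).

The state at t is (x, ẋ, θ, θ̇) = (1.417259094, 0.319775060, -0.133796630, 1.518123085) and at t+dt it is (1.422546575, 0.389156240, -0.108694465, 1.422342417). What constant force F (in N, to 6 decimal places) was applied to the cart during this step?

ẍ = (ẋ'−ẋ)/dt = (0.389156240−0.319775060)/0.016535 = 4.196019
θ̈ = (θ̇'−θ̇)/dt = (1.422342417−1.518123085)/0.016535 = -5.792602
sinθ=-0.133398, cosθ=0.991063
F = (M+m)·ẍ + m·l·cosθ·θ̈ − m·l·sinθ·θ̇² = 9.516622 + -1.891806 − -0.101313 = 7.726129

F = 7.726129 N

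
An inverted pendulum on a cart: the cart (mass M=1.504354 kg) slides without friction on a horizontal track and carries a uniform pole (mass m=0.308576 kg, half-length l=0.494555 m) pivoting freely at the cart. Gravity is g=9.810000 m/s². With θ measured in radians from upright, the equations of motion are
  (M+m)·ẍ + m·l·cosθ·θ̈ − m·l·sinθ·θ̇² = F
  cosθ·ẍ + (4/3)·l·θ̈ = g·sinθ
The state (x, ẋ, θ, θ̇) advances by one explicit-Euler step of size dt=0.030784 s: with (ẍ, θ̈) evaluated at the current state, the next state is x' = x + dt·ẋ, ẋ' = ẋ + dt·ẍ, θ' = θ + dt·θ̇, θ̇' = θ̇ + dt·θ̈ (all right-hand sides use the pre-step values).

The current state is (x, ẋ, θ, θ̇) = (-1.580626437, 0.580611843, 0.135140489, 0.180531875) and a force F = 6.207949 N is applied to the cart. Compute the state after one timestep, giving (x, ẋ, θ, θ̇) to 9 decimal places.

sinθ=0.134729520, cosθ=0.990882413
temp = (F + m·l·θ̇²·sinθ)/(M+m) = (6.207949 + 0.000670112)/1.812930 = 3.424632563
θ̈ = (g·sinθ − cosθ·temp)/(l·(4/3 − m·cos²θ/(M+m))) = -3.591999385
ẍ = temp − m·l·θ̈·cosθ/(M+m) = 3.724241028
Euler: x'=-1.580626437+0.030784·0.580611843=-1.562752882, ẋ'=0.580611843+0.030784·3.724241028=0.695258879
       θ'=0.135140489+0.030784·0.180531875=0.140697982, θ̇'=0.180531875+0.030784·-3.591999385=0.069955766

(-1.562752882, 0.695258879, 0.140697982, 0.069955766)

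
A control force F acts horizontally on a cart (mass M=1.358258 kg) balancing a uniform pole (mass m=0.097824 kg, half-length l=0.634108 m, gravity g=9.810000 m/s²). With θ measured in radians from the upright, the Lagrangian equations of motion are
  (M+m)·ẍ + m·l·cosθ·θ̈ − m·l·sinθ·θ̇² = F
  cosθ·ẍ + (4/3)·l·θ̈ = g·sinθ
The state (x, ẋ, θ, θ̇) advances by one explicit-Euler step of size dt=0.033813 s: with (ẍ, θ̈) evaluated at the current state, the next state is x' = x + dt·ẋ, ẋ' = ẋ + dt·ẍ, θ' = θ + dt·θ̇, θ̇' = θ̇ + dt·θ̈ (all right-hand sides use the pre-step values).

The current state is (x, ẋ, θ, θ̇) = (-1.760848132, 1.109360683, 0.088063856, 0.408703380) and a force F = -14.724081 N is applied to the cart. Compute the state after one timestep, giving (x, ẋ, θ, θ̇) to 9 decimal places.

sinθ=0.087950074, cosθ=0.996124884
temp = (F + m·l·θ̇²·sinθ)/(M+m) = (-14.724081 + 0.000911300)/1.456082 = -10.111497636
θ̈ = (g·sinθ − cosθ·temp)/(l·(4/3 − m·cos²θ/(M+m))) = 13.614328739
ẍ = temp − m·l·θ̈·cosθ/(M+m) = -10.689238170
Euler: x'=-1.760848132+0.033813·1.109360683=-1.723337319, ẋ'=1.109360683+0.033813·-10.689238170=0.747925473
       θ'=0.088063856+0.033813·0.408703380=0.101883343, θ̇'=0.408703380+0.033813·13.614328739=0.869044678

(-1.723337319, 0.747925473, 0.101883343, 0.869044678)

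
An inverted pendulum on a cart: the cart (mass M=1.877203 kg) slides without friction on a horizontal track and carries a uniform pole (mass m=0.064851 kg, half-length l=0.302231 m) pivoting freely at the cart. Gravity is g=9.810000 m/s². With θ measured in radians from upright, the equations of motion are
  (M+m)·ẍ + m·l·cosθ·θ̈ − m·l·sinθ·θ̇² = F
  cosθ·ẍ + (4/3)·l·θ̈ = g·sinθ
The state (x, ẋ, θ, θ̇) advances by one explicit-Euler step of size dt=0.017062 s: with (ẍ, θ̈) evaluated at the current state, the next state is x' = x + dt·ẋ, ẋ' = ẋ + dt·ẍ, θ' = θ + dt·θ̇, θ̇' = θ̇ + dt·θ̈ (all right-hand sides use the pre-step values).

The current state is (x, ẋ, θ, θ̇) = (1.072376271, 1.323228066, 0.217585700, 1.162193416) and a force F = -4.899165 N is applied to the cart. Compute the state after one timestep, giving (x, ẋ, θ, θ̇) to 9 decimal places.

(1.094953188, 1.278279594, 0.237415044, 1.360769353)

sinθ=0.215872880, cosθ=0.976421476
temp = (F + m·l·θ̇²·sinθ)/(M+m) = (-4.899165 + 0.005714926)/1.942054 = -2.519729150
θ̈ = (g·sinθ − cosθ·temp)/(l·(4/3 − m·cos²θ/(M+m))) = 11.638491224
ẍ = temp − m·l·θ̈·cosθ/(M+m) = -2.634419899
Euler: x'=1.072376271+0.017062·1.323228066=1.094953188, ẋ'=1.323228066+0.017062·-2.634419899=1.278279594
       θ'=0.217585700+0.017062·1.162193416=0.237415044, θ̇'=1.162193416+0.017062·11.638491224=1.360769353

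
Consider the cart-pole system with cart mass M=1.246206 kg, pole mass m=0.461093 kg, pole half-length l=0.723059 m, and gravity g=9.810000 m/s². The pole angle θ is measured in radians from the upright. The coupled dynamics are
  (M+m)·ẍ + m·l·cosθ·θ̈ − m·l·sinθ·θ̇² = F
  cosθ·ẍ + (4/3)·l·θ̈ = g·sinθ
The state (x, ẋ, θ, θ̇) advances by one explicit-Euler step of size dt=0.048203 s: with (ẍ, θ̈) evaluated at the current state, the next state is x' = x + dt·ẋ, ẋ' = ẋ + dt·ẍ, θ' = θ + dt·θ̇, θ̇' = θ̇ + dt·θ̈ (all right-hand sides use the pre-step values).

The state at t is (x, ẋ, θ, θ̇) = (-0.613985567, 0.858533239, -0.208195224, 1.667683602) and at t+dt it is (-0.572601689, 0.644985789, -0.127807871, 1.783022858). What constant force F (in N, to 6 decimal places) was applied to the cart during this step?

F = -6.591449 N

ẍ = (ẋ'−ẋ)/dt = (0.644985789−0.858533239)/0.048203 = -4.430169
θ̈ = (θ̇'−θ̇)/dt = (1.783022858−1.667683602)/0.048203 = 2.392782
sinθ=-0.206694, cosθ=0.978406
F = (M+m)·ẍ + m·l·cosθ·θ̈ − m·l·sinθ·θ̇² = -7.563624 + 0.780520 − -0.191654 = -6.591449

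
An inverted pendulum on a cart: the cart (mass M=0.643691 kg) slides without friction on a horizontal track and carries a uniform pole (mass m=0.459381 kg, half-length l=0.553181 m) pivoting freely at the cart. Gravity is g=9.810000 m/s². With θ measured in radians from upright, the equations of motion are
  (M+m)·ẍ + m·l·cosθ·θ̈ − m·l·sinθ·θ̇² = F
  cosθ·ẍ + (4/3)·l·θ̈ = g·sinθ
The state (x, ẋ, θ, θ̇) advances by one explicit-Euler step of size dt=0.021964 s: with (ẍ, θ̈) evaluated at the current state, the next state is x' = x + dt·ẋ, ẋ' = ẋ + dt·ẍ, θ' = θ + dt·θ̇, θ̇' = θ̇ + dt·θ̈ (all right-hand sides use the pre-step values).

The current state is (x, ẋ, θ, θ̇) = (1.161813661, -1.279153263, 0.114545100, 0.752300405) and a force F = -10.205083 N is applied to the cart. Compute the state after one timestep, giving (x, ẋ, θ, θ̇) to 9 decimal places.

(1.133718339, -1.583480026, 0.131068626, 1.195590045)

sinθ=0.114294781, cosθ=0.993446880
temp = (F + m·l·θ̇²·sinθ)/(M+m) = (-10.205083 + 0.016438011)/1.103072 = -9.236609205
θ̈ = (g·sinθ − cosθ·temp)/(l·(4/3 − m·cos²θ/(M+m))) = 20.182555108
ẍ = temp − m·l·θ̈·cosθ/(M+m) = -13.855707670
Euler: x'=1.161813661+0.021964·-1.279153263=1.133718339, ẋ'=-1.279153263+0.021964·-13.855707670=-1.583480026
       θ'=0.114545100+0.021964·0.752300405=0.131068626, θ̇'=0.752300405+0.021964·20.182555108=1.195590045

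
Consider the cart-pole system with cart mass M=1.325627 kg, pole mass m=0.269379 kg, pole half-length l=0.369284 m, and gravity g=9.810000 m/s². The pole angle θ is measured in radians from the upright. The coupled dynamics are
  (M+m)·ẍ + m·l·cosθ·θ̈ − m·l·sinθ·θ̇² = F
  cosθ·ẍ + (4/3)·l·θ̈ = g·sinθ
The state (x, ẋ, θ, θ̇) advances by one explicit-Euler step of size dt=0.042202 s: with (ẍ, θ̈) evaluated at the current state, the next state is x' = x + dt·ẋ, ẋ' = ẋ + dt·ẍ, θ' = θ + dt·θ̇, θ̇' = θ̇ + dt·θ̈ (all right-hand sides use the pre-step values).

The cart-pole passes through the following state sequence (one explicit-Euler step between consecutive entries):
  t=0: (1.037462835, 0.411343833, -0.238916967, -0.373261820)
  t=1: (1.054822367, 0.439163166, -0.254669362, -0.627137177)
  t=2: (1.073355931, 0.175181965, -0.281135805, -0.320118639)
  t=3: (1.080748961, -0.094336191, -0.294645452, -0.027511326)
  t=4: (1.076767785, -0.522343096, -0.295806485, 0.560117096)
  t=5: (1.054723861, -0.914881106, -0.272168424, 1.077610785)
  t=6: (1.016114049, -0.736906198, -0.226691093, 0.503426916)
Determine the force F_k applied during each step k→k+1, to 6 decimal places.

step 0→1:
  ẍ = (ẋ'−ẋ)/dt = (0.439163166−0.411343833)/0.042202 = 0.659195
  θ̈ = (θ̇'−θ̇)/dt = (-0.627137177−-0.373261820)/0.042202 = -6.015719
  sinθ=-0.236650, cosθ=0.971595
  F = (M+m)·ẍ + m·l·cosθ·θ̈ − m·l·sinθ·θ̇² = 1.051419 + -0.581429 − -0.003280 = 0.473270
step 1→2:
  ẍ = (ẋ'−ẋ)/dt = (0.175181965−0.439163166)/0.042202 = -6.255182
  θ̈ = (θ̇'−θ̇)/dt = (-0.320118639−-0.627137177)/0.042202 = 7.274976
  sinθ=-0.251925, cosθ=0.967747
  F = (M+m)·ẍ + m·l·cosθ·θ̈ − m·l·sinθ·θ̇² = -9.977053 + 0.700354 − -0.009856 = -9.266843
step 2→3:
  ẍ = (ẋ'−ẋ)/dt = (-0.094336191−0.175181965)/0.042202 = -6.386383
  θ̈ = (θ̇'−θ̇)/dt = (-0.027511326−-0.320118639)/0.042202 = 6.933494
  sinθ=-0.277447, cosθ=0.960741
  F = (M+m)·ẍ + m·l·cosθ·θ̈ − m·l·sinθ·θ̇² = -10.186320 + 0.662648 − -0.002828 = -9.520844
step 3→4:
  ẍ = (ẋ'−ẋ)/dt = (-0.522343096−-0.094336191)/0.042202 = -10.141863
  θ̈ = (θ̇'−θ̇)/dt = (0.560117096−-0.027511326)/0.042202 = 13.924184
  sinθ=-0.290401, cosθ=0.956905
  F = (M+m)·ẍ + m·l·cosθ·θ̈ − m·l·sinθ·θ̇² = -16.176332 + 1.325449 − -0.000022 = -14.850862
step 4→5:
  ẍ = (ẋ'−ẋ)/dt = (-0.914881106−-0.522343096)/0.042202 = -9.301408
  θ̈ = (θ̇'−θ̇)/dt = (1.077610785−0.560117096)/0.042202 = 12.262302
  sinθ=-0.291511, cosθ=0.956567
  F = (M+m)·ẍ + m·l·cosθ·θ̈ − m·l·sinθ·θ̇² = -14.835801 + 1.166841 − -0.009098 = -13.659862
step 5→6:
  ẍ = (ẋ'−ẋ)/dt = (-0.736906198−-0.914881106)/0.042202 = 4.217215
  θ̈ = (θ̇'−θ̇)/dt = (0.503426916−1.077610785)/0.042202 = -13.605608
  sinθ=-0.268821, cosθ=0.963190
  F = (M+m)·ẍ + m·l·cosθ·θ̈ − m·l·sinθ·θ̇² = 6.726483 + -1.303630 − -0.031054 = 5.453907

F_0 = 0.473270 N
F_1 = -9.266843 N
F_2 = -9.520844 N
F_3 = -14.850862 N
F_4 = -13.659862 N
F_5 = 5.453907 N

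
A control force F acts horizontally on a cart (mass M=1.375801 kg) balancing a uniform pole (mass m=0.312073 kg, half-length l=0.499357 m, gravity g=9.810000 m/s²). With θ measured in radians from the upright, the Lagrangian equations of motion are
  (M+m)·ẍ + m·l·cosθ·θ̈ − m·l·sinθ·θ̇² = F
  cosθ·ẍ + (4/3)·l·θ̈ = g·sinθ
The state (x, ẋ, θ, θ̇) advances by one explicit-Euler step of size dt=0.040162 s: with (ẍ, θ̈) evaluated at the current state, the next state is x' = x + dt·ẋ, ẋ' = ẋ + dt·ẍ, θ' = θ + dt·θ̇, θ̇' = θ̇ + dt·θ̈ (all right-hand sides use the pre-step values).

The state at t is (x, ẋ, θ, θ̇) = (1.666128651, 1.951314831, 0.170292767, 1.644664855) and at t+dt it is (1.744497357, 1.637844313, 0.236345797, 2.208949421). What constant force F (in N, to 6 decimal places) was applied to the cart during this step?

ẍ = (ẋ'−ẋ)/dt = (1.637844313−1.951314831)/0.040162 = -7.805152
θ̈ = (θ̇'−θ̇)/dt = (2.208949421−1.644664855)/0.040162 = 14.050211
sinθ=0.169471, cosθ=0.985535
F = (M+m)·ẍ + m·l·cosθ·θ̈ − m·l·sinθ·θ̇² = -13.174113 + 2.157855 − 0.071436 = -11.087694

F = -11.087694 N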